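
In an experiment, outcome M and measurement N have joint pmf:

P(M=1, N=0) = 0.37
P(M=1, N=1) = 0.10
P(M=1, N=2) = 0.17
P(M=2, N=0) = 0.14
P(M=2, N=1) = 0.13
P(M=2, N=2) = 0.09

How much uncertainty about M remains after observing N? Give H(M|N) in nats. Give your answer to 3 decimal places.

Chain rule: H(M|N) = H(M,N) − H(N).
Marginals: p(M) = (0.6400, 0.3600), p(N) = (0.5100, 0.2300, 0.2600).
H(M,N) = 1.6566 nats; H(N) = 1.0317 nats.
H(M|N) = 1.6566 − 1.0317 = 0.625 nats.

0.625 nats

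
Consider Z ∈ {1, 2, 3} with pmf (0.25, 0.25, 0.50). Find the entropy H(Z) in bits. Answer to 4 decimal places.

1.5000 bits

H(Z) = −Σ p·log₂ p.
  −(0.25)·log₂(0.25) = 0.50000
  −(0.25)·log₂(0.25) = 0.50000
  −(0.50)·log₂(0.50) = 0.50000
Sum: 0.50000 + 0.50000 + 0.50000 = 1.5000 bits.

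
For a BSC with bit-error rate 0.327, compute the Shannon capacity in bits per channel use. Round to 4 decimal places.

0.0882 bits

Binary symmetric channel: C = 1 − h₂(ε) where h₂ is the binary entropy function.
h₂(0.327) = −0.327·log₂0.327 − 0.673·log₂0.673 = 0.9118.
C = 1 − 0.9118 = 0.0882 bits per channel use.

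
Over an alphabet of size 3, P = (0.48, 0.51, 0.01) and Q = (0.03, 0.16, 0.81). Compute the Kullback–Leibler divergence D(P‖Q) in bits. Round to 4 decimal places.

D(P‖Q) = Σ p·log₂(p/q).
  0.48·log₂(0.48/0.03) = 1.92000
  0.51·log₂(0.51/0.16) = 0.85294
  0.01·log₂(0.01/0.81) = -0.06340
D(P‖Q) = 2.7095 bits.

2.7095 bits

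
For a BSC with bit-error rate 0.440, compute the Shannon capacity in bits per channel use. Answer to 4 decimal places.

Binary symmetric channel: C = 1 − h₂(ε) where h₂ is the binary entropy function.
h₂(0.440) = −0.440·log₂0.440 − 0.560·log₂0.560 = 0.9896.
C = 1 − 0.9896 = 0.0104 bits per channel use.

0.0104 bits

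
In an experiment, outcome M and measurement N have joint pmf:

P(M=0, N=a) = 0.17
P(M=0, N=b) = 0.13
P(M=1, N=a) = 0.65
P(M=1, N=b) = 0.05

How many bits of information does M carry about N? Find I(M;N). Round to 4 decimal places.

0.1241 bits

Marginals: p(M) = (0.3000, 0.7000), p(N) = (0.8200, 0.1800).
I(M;N) = Σ p(x,y)·log₂[p(x,y)/(p(x)p(y))].
  (0,a): 0.17·log₂(0.6911) = -0.09063
  (0,b): 0.13·log₂(2.4074) = 0.16477
  (1,a): 0.65·log₂(1.1324) = 0.11660
  (1,b): 0.05·log₂(0.3968) = -0.06667
Sum = 0.1241 bits.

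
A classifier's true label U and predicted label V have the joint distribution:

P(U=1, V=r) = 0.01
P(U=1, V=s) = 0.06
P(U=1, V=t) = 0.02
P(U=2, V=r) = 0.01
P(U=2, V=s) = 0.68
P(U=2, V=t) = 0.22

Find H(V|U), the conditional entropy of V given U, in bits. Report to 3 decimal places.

0.912 bits

Marginals: p(U) = (0.0900, 0.9100), p(V) = (0.0200, 0.7400, 0.2400).
H(V|U) = Σ p(U) · H(V|U=·).
  U=1: p=0.0900, H(V|U=1) = 1.2244
  U=2: p=0.9100, H(V|U=2) = 0.8808
Weighted sum = 0.912 bits.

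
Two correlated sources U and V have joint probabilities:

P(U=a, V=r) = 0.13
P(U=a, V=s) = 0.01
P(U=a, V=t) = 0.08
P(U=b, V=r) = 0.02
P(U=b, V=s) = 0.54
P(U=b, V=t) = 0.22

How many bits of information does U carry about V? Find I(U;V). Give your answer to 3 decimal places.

0.352 bits

Marginals: p(U) = (0.2200, 0.7800), p(V) = (0.1500, 0.5500, 0.3000).
I(U;V) = H(U) + H(V) − H(U,V).
H(U) = 0.7602, H(V) = 1.4060, H(U,V) = 1.8141.
I(U;V) = 0.7602 + 1.4060 − 1.8141 = 0.352 bits.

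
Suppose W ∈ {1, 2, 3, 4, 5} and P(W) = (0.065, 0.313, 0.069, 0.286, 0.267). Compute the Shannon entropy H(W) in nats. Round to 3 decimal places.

1.436 nats

H(W) = −Σ p·ln p.
  −(0.065)·ln(0.065) = 0.1777
  −(0.313)·ln(0.313) = 0.3636
  −(0.069)·ln(0.069) = 0.1845
  −(0.286)·ln(0.286) = 0.3580
  −(0.267)·ln(0.267) = 0.3526
Sum: 0.1777 + 0.3636 + 0.1845 + 0.3580 + 0.3526 = 1.436 nats.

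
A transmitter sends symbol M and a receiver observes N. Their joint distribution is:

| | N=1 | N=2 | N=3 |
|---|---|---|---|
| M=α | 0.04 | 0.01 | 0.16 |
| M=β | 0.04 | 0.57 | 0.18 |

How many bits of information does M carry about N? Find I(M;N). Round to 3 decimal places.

0.249 bits

Marginals: p(M) = (0.2100, 0.7900), p(N) = (0.0800, 0.5800, 0.3400).
I(M;N) = Σ p(x,y)·log₂[p(x,y)/(p(x)p(y))].
  (α,1): 0.04·log₂(2.3810) = 0.0501
  (α,2): 0.01·log₂(0.0821) = -0.0361
  (α,3): 0.16·log₂(2.2409) = 0.1863
  (β,1): 0.04·log₂(0.6329) = -0.0264
  (β,2): 0.57·log₂(1.2440) = 0.1795
  (β,3): 0.18·log₂(0.6701) = -0.1039
Sum = 0.249 bits.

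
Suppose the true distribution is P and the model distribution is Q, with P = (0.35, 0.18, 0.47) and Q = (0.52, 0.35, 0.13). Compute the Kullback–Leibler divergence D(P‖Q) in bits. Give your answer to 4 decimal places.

D(P‖Q) = Σ p·log₂(p/q).
  0.35·log₂(0.35/0.52) = -0.19990
  0.18·log₂(0.18/0.35) = -0.17268
  0.47·log₂(0.47/0.13) = 0.87145
D(P‖Q) = 0.4989 bits.

0.4989 bits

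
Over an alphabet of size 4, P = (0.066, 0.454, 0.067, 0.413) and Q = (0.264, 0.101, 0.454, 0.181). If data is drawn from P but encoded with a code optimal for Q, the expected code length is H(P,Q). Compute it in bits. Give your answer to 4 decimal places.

2.7232 bits

H(P,Q) = −Σ p·log₂ q.
  −0.066·log₂(0.264) = 0.12681
  −0.454·log₂(0.101) = 1.50164
  −0.067·log₂(0.454) = 0.07633
  −0.413·log₂(0.181) = 1.01843
H(P,Q) = 2.7232 bits.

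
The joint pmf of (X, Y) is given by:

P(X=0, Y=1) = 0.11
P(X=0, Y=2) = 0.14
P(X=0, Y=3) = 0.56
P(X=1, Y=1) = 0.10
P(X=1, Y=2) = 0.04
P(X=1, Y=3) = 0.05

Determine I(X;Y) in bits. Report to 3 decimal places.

0.105 bits

Marginals: p(X) = (0.8100, 0.1900), p(Y) = (0.2100, 0.1800, 0.6100).
I(X;Y) = Σ p(x,y)·log₂[p(x,y)/(p(x)p(y))].
  (0,1): 0.11·log₂(0.6467) = -0.0692
  (0,2): 0.14·log₂(0.9602) = -0.0082
  (0,3): 0.56·log₂(1.1334) = 0.1011
  (1,1): 0.10·log₂(2.5063) = 0.1326
  (1,2): 0.04·log₂(1.1696) = 0.0090
  (1,3): 0.05·log₂(0.4314) = -0.0606
Sum = 0.105 bits.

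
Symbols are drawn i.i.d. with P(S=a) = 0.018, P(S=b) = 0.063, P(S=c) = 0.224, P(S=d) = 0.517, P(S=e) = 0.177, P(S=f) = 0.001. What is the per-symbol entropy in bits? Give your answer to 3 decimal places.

1.783 bits

H(S) = −Σ p·log₂ p.
  −(0.018)·log₂(0.018) = 0.1043
  −(0.063)·log₂(0.063) = 0.2513
  −(0.224)·log₂(0.224) = 0.4835
  −(0.517)·log₂(0.517) = 0.4921
  −(0.177)·log₂(0.177) = 0.4422
  −(0.001)·log₂(0.001) = 0.0100
Sum: 0.1043 + 0.2513 + 0.4835 + 0.4921 + 0.4422 + 0.0100 = 1.783 bits.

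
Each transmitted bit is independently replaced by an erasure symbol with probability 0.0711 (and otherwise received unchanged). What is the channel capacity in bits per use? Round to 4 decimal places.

0.9289 bits

Binary erasure channel: capacity C = 1 − ε.
C = 1 − 0.0711 = 0.9289 bits per channel use.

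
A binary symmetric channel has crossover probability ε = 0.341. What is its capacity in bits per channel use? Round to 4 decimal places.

Binary symmetric channel: C = 1 − h₂(ε) where h₂ is the binary entropy function.
h₂(0.341) = −0.341·log₂0.341 − 0.659·log₂0.659 = 0.9258.
C = 1 − 0.9258 = 0.0742 bits per channel use.

0.0742 bits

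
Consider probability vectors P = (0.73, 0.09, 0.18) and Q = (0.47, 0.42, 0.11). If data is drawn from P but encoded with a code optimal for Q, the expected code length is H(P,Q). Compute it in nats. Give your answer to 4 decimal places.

H(P,Q) = −Σ p·ln q.
  −0.73·ln(0.47) = 0.55117
  −0.09·ln(0.42) = 0.07808
  −0.18·ln(0.11) = 0.39731
H(P,Q) = 1.0266 nats.

1.0266 nats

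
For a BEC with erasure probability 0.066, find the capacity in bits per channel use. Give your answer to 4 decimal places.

Binary erasure channel: capacity C = 1 − ε.
C = 1 − 0.066 = 0.9340 bits per channel use.

0.9340 bits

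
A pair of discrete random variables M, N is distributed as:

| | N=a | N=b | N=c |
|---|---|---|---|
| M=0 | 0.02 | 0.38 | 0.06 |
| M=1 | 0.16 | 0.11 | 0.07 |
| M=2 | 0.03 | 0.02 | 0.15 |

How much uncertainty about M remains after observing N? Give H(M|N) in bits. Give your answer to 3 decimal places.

Chain rule: H(M|N) = H(M,N) − H(N).
Marginals: p(M) = (0.4600, 0.3400, 0.2000), p(N) = (0.2100, 0.5100, 0.2800).
H(M,N) = 2.6039 bits; H(N) = 1.4825 bits.
H(M|N) = 2.6039 − 1.4825 = 1.121 bits.

1.121 bits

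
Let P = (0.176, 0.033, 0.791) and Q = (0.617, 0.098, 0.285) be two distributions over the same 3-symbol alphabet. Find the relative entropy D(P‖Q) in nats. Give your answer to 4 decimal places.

D(P‖Q) = Σ p·ln(p/q).
  0.176·ln(0.176/0.617) = -0.22077
  0.033·ln(0.033/0.098) = -0.03592
  0.791·ln(0.791/0.285) = 0.80746
D(P‖Q) = 0.5508 nats.

0.5508 nats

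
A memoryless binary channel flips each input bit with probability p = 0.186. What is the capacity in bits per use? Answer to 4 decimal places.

0.3070 bits

Binary symmetric channel: C = 1 − h₂(ε) where h₂ is the binary entropy function.
h₂(0.186) = −0.186·log₂0.186 − 0.814·log₂0.814 = 0.6930.
C = 1 − 0.6930 = 0.3070 bits per channel use.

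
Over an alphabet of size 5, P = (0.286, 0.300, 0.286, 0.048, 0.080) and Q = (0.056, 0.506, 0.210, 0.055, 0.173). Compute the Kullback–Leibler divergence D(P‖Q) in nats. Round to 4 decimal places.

D(P‖Q) = Σ p·ln(p/q).
  0.286·ln(0.286/0.056) = 0.46636
  0.300·ln(0.300/0.506) = -0.15683
  0.286·ln(0.286/0.210) = 0.08834
  0.048·ln(0.048/0.055) = -0.00653
  0.080·ln(0.080/0.173) = -0.06170
D(P‖Q) = 0.3296 nats.

0.3296 nats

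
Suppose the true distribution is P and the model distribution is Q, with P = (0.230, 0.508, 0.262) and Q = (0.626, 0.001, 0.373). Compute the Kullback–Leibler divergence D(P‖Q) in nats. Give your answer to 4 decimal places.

D(P‖Q) = Σ p·ln(p/q).
  0.230·ln(0.230/0.626) = -0.23029
  0.508·ln(0.508/0.001) = 3.16508
  0.262·ln(0.262/0.373) = -0.09255
D(P‖Q) = 2.8422 nats.

2.8422 nats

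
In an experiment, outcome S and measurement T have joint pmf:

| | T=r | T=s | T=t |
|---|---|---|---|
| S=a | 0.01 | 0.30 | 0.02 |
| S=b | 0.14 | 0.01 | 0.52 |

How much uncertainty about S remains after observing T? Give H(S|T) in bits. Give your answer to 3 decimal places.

Chain rule: H(S|T) = H(S,T) − H(T).
Marginals: p(S) = (0.3300, 0.6700), p(T) = (0.1500, 0.3100, 0.5400).
H(S,T) = 1.6545 bits; H(T) = 1.4144 bits.
H(S|T) = 1.6545 − 1.4144 = 0.240 bits.

0.240 bits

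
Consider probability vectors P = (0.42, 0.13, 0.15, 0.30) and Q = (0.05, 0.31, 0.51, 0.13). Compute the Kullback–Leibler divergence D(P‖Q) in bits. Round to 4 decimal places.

1.2237 bits

D(P‖Q) = Σ p·log₂(p/q).
  0.42·log₂(0.42/0.05) = 1.28956
  0.13·log₂(0.13/0.31) = -0.16299
  0.15·log₂(0.15/0.51) = -0.26483
  0.30·log₂(0.30/0.13) = 0.36194
D(P‖Q) = 1.2237 bits.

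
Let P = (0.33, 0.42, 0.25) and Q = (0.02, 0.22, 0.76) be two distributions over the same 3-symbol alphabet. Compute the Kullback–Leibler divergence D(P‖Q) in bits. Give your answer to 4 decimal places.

1.3254 bits

D(P‖Q) = Σ p·log₂(p/q).
  0.33·log₂(0.33/0.02) = 1.33465
  0.42·log₂(0.42/0.22) = 0.39181
  0.25·log₂(0.25/0.76) = -0.40102
D(P‖Q) = 1.3254 bits.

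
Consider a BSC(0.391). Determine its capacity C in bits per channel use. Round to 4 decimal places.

0.0346 bits

Binary symmetric channel: C = 1 − h₂(ε) where h₂ is the binary entropy function.
h₂(0.391) = −0.391·log₂0.391 − 0.609·log₂0.609 = 0.9654.
C = 1 − 0.9654 = 0.0346 bits per channel use.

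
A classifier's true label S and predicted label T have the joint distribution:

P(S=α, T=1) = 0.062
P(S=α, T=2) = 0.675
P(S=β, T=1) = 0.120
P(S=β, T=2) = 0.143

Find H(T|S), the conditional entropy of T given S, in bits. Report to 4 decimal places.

Marginals: p(S) = (0.7370, 0.2630), p(T) = (0.1820, 0.8180).
H(T|S) = Σ p(S) · H(T|S=·).
  S=α: p=0.7370, H(T|S=α) = 0.4165
  S=β: p=0.2630, H(T|S=β) = 0.9945
Weighted sum = 0.5685 bits.

0.5685 bits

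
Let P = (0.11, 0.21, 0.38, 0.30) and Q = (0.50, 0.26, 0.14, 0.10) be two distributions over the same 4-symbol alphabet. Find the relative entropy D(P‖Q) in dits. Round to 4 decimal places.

D(P‖Q) = Σ p·log₁₀(p/q).
  0.11·log₁₀(0.11/0.50) = -0.07233
  0.21·log₁₀(0.21/0.26) = -0.01948
  0.38·log₁₀(0.38/0.14) = 0.16479
  0.30·log₁₀(0.30/0.10) = 0.14314
D(P‖Q) = 0.2161 dits.

0.2161 dits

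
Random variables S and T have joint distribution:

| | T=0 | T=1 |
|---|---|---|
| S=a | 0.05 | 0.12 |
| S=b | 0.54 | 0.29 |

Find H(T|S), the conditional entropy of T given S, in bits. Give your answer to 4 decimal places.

Marginals: p(S) = (0.1700, 0.8300), p(T) = (0.5900, 0.4100).
H(T|S) = Σ p(S) · H(T|S=·).
  S=a: p=0.1700, H(T|S=a) = 0.8740
  S=b: p=0.8300, H(T|S=b) = 0.9335
Weighted sum = 0.9234 bits.

0.9234 bits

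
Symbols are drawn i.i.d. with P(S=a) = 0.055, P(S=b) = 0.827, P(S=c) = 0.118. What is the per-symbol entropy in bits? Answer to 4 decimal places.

H(S) = −Σ p·log₂ p.
  −(0.055)·log₂(0.055) = 0.23014
  −(0.827)·log₂(0.827) = 0.22663
  −(0.118)·log₂(0.118) = 0.36381
Sum: 0.23014 + 0.22663 + 0.36381 = 0.8206 bits.

0.8206 bits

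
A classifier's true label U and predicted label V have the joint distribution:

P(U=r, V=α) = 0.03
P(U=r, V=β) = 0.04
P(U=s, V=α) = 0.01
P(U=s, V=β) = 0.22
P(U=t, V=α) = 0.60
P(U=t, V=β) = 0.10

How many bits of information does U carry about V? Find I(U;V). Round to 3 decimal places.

0.400 bits

Marginals: p(U) = (0.0700, 0.2300, 0.7000), p(V) = (0.6400, 0.3600).
I(U;V) = H(U) + H(V) − H(U,V).
H(U) = 1.1164, H(V) = 0.9427, H(U,V) = 1.6589.
I(U;V) = 1.1164 + 0.9427 − 1.6589 = 0.400 bits.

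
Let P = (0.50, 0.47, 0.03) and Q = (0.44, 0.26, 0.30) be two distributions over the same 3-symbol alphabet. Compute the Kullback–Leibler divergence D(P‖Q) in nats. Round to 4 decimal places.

D(P‖Q) = Σ p·ln(p/q).
  0.50·ln(0.50/0.44) = 0.06392
  0.47·ln(0.47/0.26) = 0.27826
  0.03·ln(0.03/0.30) = -0.06908
D(P‖Q) = 0.2731 nats.

0.2731 nats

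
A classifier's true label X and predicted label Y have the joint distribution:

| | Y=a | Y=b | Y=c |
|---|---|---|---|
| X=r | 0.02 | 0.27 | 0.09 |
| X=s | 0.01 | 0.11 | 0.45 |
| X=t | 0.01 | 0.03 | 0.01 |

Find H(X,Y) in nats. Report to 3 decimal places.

H(X,Y) = −Σ p(x,y)·ln p(x,y) over all 9 cells.
  cell (r,a): −0.02·ln0.02 = 0.0782
  cell (r,b): −0.27·ln0.27 = 0.3535
  cell (r,c): −0.09·ln0.09 = 0.2167
  cell (s,a): −0.01·ln0.01 = 0.0461
  cell (s,b): −0.11·ln0.11 = 0.2428
  cell (s,c): −0.45·ln0.45 = 0.3593
  cell (t,a): −0.01·ln0.01 = 0.0461
  cell (t,b): −0.03·ln0.03 = 0.1052
  cell (t,c): −0.01·ln0.01 = 0.0461
Sum = 1.494 nats.

1.494 nats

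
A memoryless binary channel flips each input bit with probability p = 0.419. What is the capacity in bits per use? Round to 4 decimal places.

0.0190 bits

Binary symmetric channel: C = 1 − h₂(ε) where h₂ is the binary entropy function.
h₂(0.419) = −0.419·log₂0.419 − 0.581·log₂0.581 = 0.9810.
C = 1 − 0.9810 = 0.0190 bits per channel use.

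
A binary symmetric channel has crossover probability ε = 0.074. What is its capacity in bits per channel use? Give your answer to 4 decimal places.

0.6193 bits

Binary symmetric channel: C = 1 − h₂(ε) where h₂ is the binary entropy function.
h₂(0.074) = −0.074·log₂0.074 − 0.926·log₂0.926 = 0.3807.
C = 1 − 0.3807 = 0.6193 bits per channel use.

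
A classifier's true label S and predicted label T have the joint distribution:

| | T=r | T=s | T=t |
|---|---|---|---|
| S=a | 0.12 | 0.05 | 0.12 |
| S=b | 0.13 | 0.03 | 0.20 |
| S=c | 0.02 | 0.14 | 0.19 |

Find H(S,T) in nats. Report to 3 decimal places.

2.020 nats

H(S,T) = −Σ p(x,y)·ln p(x,y) over all 9 cells.
  cell (a,r): −0.12·ln0.12 = 0.2544
  cell (a,s): −0.05·ln0.05 = 0.1498
  cell (a,t): −0.12·ln0.12 = 0.2544
  cell (b,r): −0.13·ln0.13 = 0.2652
  cell (b,s): −0.03·ln0.03 = 0.1052
  cell (b,t): −0.20·ln0.20 = 0.3219
  cell (c,r): −0.02·ln0.02 = 0.0782
  cell (c,s): −0.14·ln0.14 = 0.2753
  cell (c,t): −0.19·ln0.19 = 0.3155
Sum = 2.020 nats.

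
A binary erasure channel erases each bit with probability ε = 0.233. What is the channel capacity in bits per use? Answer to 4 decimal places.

0.7670 bits

Binary erasure channel: capacity C = 1 − ε.
C = 1 − 0.233 = 0.7670 bits per channel use.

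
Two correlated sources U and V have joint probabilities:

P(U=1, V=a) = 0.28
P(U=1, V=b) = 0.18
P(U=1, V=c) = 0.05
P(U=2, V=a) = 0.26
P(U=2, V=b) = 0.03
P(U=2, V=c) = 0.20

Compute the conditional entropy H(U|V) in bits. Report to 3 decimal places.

0.844 bits

Chain rule: H(U|V) = H(U,V) − H(V).
Marginals: p(U) = (0.5100, 0.4900), p(V) = (0.5400, 0.2100, 0.2500).
H(U,V) = 2.2971 bits; H(V) = 1.4529 bits.
H(U|V) = 2.2971 − 1.4529 = 0.844 bits.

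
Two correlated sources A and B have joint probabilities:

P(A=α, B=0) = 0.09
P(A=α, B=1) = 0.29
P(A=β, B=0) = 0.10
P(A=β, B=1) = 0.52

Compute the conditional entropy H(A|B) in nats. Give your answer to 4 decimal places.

Chain rule: H(A|B) = H(A,B) − H(B).
Marginals: p(A) = (0.3800, 0.6200), p(B) = (0.1900, 0.8100).
H(A,B) = 1.1460 nats; H(B) = 0.4862 nats.
H(A|B) = 1.1460 − 0.4862 = 0.6598 nats.

0.6598 nats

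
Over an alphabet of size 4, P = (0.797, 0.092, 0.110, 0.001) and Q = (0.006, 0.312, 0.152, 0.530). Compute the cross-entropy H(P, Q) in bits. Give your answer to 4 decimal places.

H(P,Q) = −Σ p·log₂ q.
  −0.797·log₂(0.006) = 5.88251
  −0.092·log₂(0.312) = 0.15460
  −0.110·log₂(0.152) = 0.29896
  −0.001·log₂(0.530) = 0.00092
H(P,Q) = 6.3370 bits.

6.3370 bits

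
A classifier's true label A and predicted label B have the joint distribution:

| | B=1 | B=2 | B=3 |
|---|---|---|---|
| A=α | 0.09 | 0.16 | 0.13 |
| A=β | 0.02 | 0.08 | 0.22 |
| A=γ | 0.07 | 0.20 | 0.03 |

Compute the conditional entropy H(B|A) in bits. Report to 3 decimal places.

1.310 bits

Chain rule: H(B|A) = H(A,B) − H(A).
Marginals: p(A) = (0.3800, 0.3200, 0.3000), p(B) = (0.1800, 0.4400, 0.3800).
H(A,B) = 2.8880 bits; H(A) = 1.5776 bits.
H(B|A) = 2.8880 − 1.5776 = 1.310 bits.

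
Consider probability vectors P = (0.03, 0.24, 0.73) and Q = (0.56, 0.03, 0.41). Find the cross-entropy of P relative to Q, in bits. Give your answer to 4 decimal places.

H(P,Q) = −Σ p·log₂ q.
  −0.03·log₂(0.56) = 0.02510
  −0.24·log₂(0.03) = 1.21413
  −0.73·log₂(0.41) = 0.93900
H(P,Q) = 2.1782 bits.

2.1782 bits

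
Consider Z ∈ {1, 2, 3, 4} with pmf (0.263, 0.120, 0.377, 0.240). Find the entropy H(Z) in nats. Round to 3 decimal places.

1.316 nats

H(Z) = −Σ p·ln p.
  −(0.263)·ln(0.263) = 0.3513
  −(0.120)·ln(0.120) = 0.2544
  −(0.377)·ln(0.377) = 0.3678
  −(0.240)·ln(0.240) = 0.3425
Sum: 0.3513 + 0.2544 + 0.3678 + 0.3425 = 1.316 nats.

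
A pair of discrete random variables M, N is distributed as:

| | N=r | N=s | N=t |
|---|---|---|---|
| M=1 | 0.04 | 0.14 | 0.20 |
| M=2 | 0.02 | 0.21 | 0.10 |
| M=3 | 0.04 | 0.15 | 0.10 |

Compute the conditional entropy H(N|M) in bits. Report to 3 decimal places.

Marginals: p(M) = (0.3800, 0.3300, 0.2900), p(N) = (0.1000, 0.5000, 0.4000).
H(N|M) = Σ p(M) · H(N|M=·).
  M=1: p=0.3800, H(N|M=1) = 1.3600
  M=2: p=0.3300, H(N|M=2) = 1.1820
  M=3: p=0.2900, H(N|M=3) = 1.4158
Weighted sum = 1.317 bits.

1.317 bits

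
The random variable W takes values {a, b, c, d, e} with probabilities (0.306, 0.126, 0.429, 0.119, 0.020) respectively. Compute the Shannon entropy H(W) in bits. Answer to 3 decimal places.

H(W) = −Σ p·log₂ p.
  −(0.306)·log₂(0.306) = 0.5228
  −(0.126)·log₂(0.126) = 0.3766
  −(0.429)·log₂(0.429) = 0.5238
  −(0.119)·log₂(0.119) = 0.3654
  −(0.020)·log₂(0.020) = 0.1129
Sum: 0.5228 + 0.3766 + 0.5238 + 0.3654 + 0.1129 = 1.901 bits.

1.901 bits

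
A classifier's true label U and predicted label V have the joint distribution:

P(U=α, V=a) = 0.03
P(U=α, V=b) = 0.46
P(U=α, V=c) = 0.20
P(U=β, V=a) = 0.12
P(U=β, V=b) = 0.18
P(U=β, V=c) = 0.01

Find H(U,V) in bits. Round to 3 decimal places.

H(U,V) = −Σ p(x,y)·log₂ p(x,y) over all 6 cells.
  cell (α,a): −0.03·log₂0.03 = 0.1518
  cell (α,b): −0.46·log₂0.46 = 0.5153
  cell (α,c): −0.20·log₂0.20 = 0.4644
  cell (β,a): −0.12·log₂0.12 = 0.3671
  cell (β,b): −0.18·log₂0.18 = 0.4453
  cell (β,c): −0.01·log₂0.01 = 0.0664
Sum = 2.010 bits.

2.010 bits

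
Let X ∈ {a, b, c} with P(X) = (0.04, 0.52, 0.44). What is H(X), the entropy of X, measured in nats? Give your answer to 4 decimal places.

H(X) = −Σ p·ln p.
  −(0.04)·ln(0.04) = 0.12876
  −(0.52)·ln(0.52) = 0.34004
  −(0.44)·ln(0.44) = 0.36123
Sum: 0.12876 + 0.34004 + 0.36123 = 0.8300 nats.

0.8300 nats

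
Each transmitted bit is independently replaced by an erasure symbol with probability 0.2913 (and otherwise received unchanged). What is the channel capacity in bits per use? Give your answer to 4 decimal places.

Binary erasure channel: capacity C = 1 − ε.
C = 1 − 0.2913 = 0.7087 bits per channel use.

0.7087 bits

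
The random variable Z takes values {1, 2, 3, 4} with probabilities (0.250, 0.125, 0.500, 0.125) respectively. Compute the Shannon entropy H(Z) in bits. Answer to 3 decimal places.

1.750 bits

H(Z) = −Σ p·log₂ p.
  −(0.250)·log₂(0.250) = 0.5000
  −(0.125)·log₂(0.125) = 0.3750
  −(0.500)·log₂(0.500) = 0.5000
  −(0.125)·log₂(0.125) = 0.3750
Sum: 0.5000 + 0.3750 + 0.5000 + 0.3750 = 1.750 bits.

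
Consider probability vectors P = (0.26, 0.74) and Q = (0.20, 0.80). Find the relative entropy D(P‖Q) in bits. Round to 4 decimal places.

0.0152 bits

D(P‖Q) = Σ p·log₂(p/q).
  0.26·log₂(0.26/0.20) = 0.09841
  0.74·log₂(0.74/0.80) = -0.08323
D(P‖Q) = 0.0152 bits.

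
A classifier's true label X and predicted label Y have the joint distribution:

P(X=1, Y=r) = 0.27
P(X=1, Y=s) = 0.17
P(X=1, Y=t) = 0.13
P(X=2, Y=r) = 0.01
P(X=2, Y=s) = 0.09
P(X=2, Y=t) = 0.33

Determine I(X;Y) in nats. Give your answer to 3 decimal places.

Marginals: p(X) = (0.5700, 0.4300), p(Y) = (0.2800, 0.2600, 0.4600).
I(X;Y) = H(X) + H(Y) − H(X,Y).
H(X) = 0.6833, H(Y) = 1.0639, H(X,Y) = 1.5486.
I(X;Y) = 0.6833 + 1.0639 − 1.5486 = 0.199 nats.

0.199 nats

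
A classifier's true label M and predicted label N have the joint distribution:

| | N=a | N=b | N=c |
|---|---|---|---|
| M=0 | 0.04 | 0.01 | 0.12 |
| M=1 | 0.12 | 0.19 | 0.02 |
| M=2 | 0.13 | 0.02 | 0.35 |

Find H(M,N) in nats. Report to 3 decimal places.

1.788 nats

H(M,N) = −Σ p(x,y)·ln p(x,y) over all 9 cells.
  cell (0,a): −0.04·ln0.04 = 0.1288
  cell (0,b): −0.01·ln0.01 = 0.0461
  cell (0,c): −0.12·ln0.12 = 0.2544
  cell (1,a): −0.12·ln0.12 = 0.2544
  cell (1,b): −0.19·ln0.19 = 0.3155
  cell (1,c): −0.02·ln0.02 = 0.0782
  cell (2,a): −0.13·ln0.13 = 0.2652
  cell (2,b): −0.02·ln0.02 = 0.0782
  cell (2,c): −0.35·ln0.35 = 0.3674
Sum = 1.788 nats.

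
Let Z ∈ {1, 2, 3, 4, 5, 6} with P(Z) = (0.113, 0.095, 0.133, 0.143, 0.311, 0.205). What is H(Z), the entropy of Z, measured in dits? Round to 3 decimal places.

H(Z) = −Σ p·log₁₀ p.
  −(0.113)·log₁₀(0.113) = 0.1070
  −(0.095)·log₁₀(0.095) = 0.0971
  −(0.133)·log₁₀(0.133) = 0.1165
  −(0.143)·log₁₀(0.143) = 0.1208
  −(0.311)·log₁₀(0.311) = 0.1578
  −(0.205)·log₁₀(0.205) = 0.1411
Sum: 0.1070 + 0.0971 + 0.1165 + 0.1208 + 0.1578 + 0.1411 = 0.740 dits.

0.740 dits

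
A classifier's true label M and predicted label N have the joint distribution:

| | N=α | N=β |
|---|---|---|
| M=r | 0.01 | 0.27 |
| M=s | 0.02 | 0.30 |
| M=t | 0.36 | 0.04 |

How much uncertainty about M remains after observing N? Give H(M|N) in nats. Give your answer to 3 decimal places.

0.667 nats

Marginals: p(M) = (0.2800, 0.3200, 0.4000), p(N) = (0.3900, 0.6100).
H(M|N) = Σ p(N) · H(M|N=·).
  N=α: p=0.3900, H(M|N=α) = 0.3202
  N=β: p=0.6100, H(M|N=β) = 0.8884
Weighted sum = 0.667 nats.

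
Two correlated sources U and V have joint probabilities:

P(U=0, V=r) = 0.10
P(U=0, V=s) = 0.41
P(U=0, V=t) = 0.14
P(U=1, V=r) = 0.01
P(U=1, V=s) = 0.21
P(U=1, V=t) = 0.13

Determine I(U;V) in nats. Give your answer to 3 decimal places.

0.030 nats

Marginals: p(U) = (0.6500, 0.3500), p(V) = (0.1100, 0.6200, 0.2700).
I(U;V) = Σ p(x,y)·ln[p(x,y)/(p(x)p(y))].
  (0,r): 0.10·ln(1.3986) = 0.0335
  (0,s): 0.41·ln(1.0174) = 0.0071
  (0,t): 0.14·ln(0.7977) = -0.0316
  (1,r): 0.01·ln(0.2597) = -0.0135
  (1,s): 0.21·ln(0.9677) = -0.0069
  (1,t): 0.13·ln(1.3757) = 0.0415
Sum = 0.030 nats.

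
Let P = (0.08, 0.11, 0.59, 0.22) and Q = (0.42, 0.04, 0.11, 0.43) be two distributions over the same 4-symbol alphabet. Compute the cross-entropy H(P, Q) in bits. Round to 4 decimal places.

2.7576 bits

H(P,Q) = −Σ p·log₂ q.
  −0.08·log₂(0.42) = 0.10012
  −0.11·log₂(0.04) = 0.51082
  −0.59·log₂(0.11) = 1.87881
  −0.22·log₂(0.43) = 0.26787
H(P,Q) = 2.7576 bits.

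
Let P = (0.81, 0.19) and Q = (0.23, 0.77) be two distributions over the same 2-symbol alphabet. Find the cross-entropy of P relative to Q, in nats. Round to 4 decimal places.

H(P,Q) = −Σ p·ln q.
  −0.81·ln(0.23) = 1.19044
  −0.19·ln(0.77) = 0.04966
H(P,Q) = 1.2401 nats.

1.2401 nats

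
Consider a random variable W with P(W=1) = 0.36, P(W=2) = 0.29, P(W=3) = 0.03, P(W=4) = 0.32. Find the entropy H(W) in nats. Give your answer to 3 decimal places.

1.197 nats

H(W) = −Σ p·ln p.
  −(0.36)·ln(0.36) = 0.3678
  −(0.29)·ln(0.29) = 0.3590
  −(0.03)·ln(0.03) = 0.1052
  −(0.32)·ln(0.32) = 0.3646
Sum: 0.3678 + 0.3590 + 0.1052 + 0.3646 = 1.197 nats.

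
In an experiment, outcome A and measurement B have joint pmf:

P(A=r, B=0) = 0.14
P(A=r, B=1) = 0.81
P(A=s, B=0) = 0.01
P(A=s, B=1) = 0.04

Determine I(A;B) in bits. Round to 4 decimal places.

Marginals: p(A) = (0.9500, 0.0500), p(B) = (0.1500, 0.8500).
I(A;B) = H(A) + H(B) − H(A,B).
H(A) = 0.2864, H(B) = 0.6098, H(A,B) = 0.8955.
I(A;B) = 0.2864 + 0.6098 − 0.8955 = 0.0007 bits.

0.0007 bits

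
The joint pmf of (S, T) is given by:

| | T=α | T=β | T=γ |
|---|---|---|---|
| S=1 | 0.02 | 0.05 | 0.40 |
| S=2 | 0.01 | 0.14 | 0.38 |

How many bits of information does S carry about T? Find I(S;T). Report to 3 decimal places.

Marginals: p(S) = (0.4700, 0.5300), p(T) = (0.0300, 0.1900, 0.7800).
I(S;T) = H(S) + H(T) − H(S,T).
H(S) = 0.9974, H(T) = 0.8866, H(S,T) = 1.8517.
I(S;T) = 0.9974 + 0.8866 − 1.8517 = 0.032 bits.

0.032 bits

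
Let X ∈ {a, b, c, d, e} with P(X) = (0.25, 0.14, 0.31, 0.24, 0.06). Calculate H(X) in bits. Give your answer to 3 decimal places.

2.159 bits

H(X) = −Σ p·log₂ p.
  −(0.25)·log₂(0.25) = 0.5000
  −(0.14)·log₂(0.14) = 0.3971
  −(0.31)·log₂(0.31) = 0.5238
  −(0.24)·log₂(0.24) = 0.4941
  −(0.06)·log₂(0.06) = 0.2435
Sum: 0.5000 + 0.3971 + 0.5238 + 0.4941 + 0.2435 = 2.159 bits.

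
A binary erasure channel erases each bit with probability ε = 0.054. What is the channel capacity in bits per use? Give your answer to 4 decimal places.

0.9460 bits

Binary erasure channel: capacity C = 1 − ε.
C = 1 − 0.054 = 0.9460 bits per channel use.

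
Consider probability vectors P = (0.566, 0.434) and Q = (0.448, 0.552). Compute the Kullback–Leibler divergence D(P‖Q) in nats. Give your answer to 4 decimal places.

0.0280 nats

D(P‖Q) = Σ p·ln(p/q).
  0.566·ln(0.566/0.448) = 0.13233
  0.434·ln(0.434/0.552) = -0.10438
D(P‖Q) = 0.0280 nats.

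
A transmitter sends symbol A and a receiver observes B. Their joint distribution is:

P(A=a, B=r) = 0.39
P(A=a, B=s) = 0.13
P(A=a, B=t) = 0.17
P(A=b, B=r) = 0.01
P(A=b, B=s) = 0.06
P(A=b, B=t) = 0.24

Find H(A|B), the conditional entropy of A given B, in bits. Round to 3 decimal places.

0.640 bits

Chain rule: H(A|B) = H(A,B) − H(B).
Marginals: p(A) = (0.6900, 0.3100), p(B) = (0.4000, 0.1900, 0.4100).
H(A,B) = 2.1511 bits; H(B) = 1.5114 bits.
H(A|B) = 2.1511 − 1.5114 = 0.640 bits.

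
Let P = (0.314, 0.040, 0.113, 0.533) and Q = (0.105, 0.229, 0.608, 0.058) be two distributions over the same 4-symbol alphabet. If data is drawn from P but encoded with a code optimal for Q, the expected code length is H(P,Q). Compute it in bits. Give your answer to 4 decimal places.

H(P,Q) = −Σ p·log₂ q.
  −0.314·log₂(0.105) = 1.02098
  −0.040·log₂(0.229) = 0.08506
  −0.113·log₂(0.608) = 0.08112
  −0.533·log₂(0.058) = 2.18946
H(P,Q) = 3.3766 bits.

3.3766 bits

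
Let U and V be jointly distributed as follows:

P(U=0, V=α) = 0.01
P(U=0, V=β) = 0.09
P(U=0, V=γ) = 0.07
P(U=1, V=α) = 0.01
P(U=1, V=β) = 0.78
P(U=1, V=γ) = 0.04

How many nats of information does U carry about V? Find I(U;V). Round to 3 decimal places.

Marginals: p(U) = (0.1700, 0.8300), p(V) = (0.0200, 0.8700, 0.1100).
I(U;V) = Σ p(x,y)·ln[p(x,y)/(p(x)p(y))].
  (0,α): 0.01·ln(2.9412) = 0.0108
  (0,β): 0.09·ln(0.6085) = -0.0447
  (0,γ): 0.07·ln(3.7433) = 0.0924
  (1,α): 0.01·ln(0.6024) = -0.0051
  (1,β): 0.78·ln(1.0802) = 0.0602
  (1,γ): 0.04·ln(0.4381) = -0.0330
Sum = 0.081 nats.

0.081 nats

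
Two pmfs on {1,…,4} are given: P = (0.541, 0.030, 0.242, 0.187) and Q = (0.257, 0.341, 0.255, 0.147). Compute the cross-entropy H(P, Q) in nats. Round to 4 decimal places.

H(P,Q) = −Σ p·ln q.
  −0.541·ln(0.257) = 0.73505
  −0.030·ln(0.341) = 0.03228
  −0.242·ln(0.255) = 0.33069
  −0.187·ln(0.147) = 0.35854
H(P,Q) = 1.4566 nats.

1.4566 nats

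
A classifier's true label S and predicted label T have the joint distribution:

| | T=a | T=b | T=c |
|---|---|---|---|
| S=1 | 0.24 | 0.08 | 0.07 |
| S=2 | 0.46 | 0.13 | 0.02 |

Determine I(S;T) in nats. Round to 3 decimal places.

Marginals: p(S) = (0.3900, 0.6100), p(T) = (0.7000, 0.2100, 0.0900).
I(S;T) = Σ p(x,y)·ln[p(x,y)/(p(x)p(y))].
  (1,a): 0.24·ln(0.8791) = -0.0309
  (1,b): 0.08·ln(0.9768) = -0.0019
  (1,c): 0.07·ln(1.9943) = 0.0483
  (2,a): 0.46·ln(1.0773) = 0.0342
  (2,b): 0.13·ln(1.0148) = 0.0019
  (2,c): 0.02·ln(0.3643) = -0.0202
Sum = 0.031 nats.

0.031 nats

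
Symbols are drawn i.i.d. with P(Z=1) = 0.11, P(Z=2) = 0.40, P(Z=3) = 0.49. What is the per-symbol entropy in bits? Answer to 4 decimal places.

1.3833 bits

H(Z) = −Σ p·log₂ p.
  −(0.11)·log₂(0.11) = 0.35029
  −(0.40)·log₂(0.40) = 0.52877
  −(0.49)·log₂(0.49) = 0.50428
Sum: 0.35029 + 0.52877 + 0.50428 = 1.3833 bits.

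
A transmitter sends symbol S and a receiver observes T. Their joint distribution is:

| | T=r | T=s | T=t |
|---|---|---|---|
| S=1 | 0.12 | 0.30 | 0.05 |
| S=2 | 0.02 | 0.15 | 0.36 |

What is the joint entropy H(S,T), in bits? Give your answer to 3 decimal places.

H(S,T) = −Σ p(x,y)·log₂ p(x,y) over all 6 cells.
  cell (1,r): −0.12·log₂0.12 = 0.3671
  cell (1,s): −0.30·log₂0.30 = 0.5211
  cell (1,t): −0.05·log₂0.05 = 0.2161
  cell (2,r): −0.02·log₂0.02 = 0.1129
  cell (2,s): −0.15·log₂0.15 = 0.4105
  cell (2,t): −0.36·log₂0.36 = 0.5306
Sum = 2.158 bits.

2.158 bits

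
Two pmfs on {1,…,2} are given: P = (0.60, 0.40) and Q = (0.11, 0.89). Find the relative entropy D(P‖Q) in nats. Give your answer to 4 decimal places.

D(P‖Q) = Σ p·ln(p/q).
  0.60·ln(0.60/0.11) = 1.01787
  0.40·ln(0.40/0.89) = -0.31990
D(P‖Q) = 0.6980 nats.

0.6980 nats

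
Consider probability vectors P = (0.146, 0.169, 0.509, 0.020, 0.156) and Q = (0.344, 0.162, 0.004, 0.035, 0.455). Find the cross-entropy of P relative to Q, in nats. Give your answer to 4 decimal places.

H(P,Q) = −Σ p·ln q.
  −0.146·ln(0.344) = 0.15580
  −0.169·ln(0.162) = 0.30761
  −0.509·ln(0.004) = 2.81042
  −0.020·ln(0.035) = 0.06705
  −0.156·ln(0.455) = 0.12284
H(P,Q) = 3.4637 nats.

3.4637 nats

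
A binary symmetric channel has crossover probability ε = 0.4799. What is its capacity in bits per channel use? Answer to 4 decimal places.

Binary symmetric channel: C = 1 − h₂(ε) where h₂ is the binary entropy function.
h₂(0.4799) = −0.4799·log₂0.4799 − 0.5201·log₂0.5201 = 0.9988.
C = 1 − 0.9988 = 0.0012 bits per channel use.

0.0012 bits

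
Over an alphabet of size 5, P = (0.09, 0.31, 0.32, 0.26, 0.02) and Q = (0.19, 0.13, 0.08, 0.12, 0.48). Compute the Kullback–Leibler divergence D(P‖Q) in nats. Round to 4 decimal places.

0.7832 nats

D(P‖Q) = Σ p·ln(p/q).
  0.09·ln(0.09/0.19) = -0.06725
  0.31·ln(0.31/0.13) = 0.26940
  0.32·ln(0.32/0.08) = 0.44361
  0.26·ln(0.26/0.12) = 0.20103
  0.02·ln(0.02/0.48) = -0.06356
D(P‖Q) = 0.7832 nats.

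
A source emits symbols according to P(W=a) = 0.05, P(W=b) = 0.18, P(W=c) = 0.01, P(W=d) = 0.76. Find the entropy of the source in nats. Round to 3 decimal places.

H(W) = −Σ p·ln p.
  −(0.05)·ln(0.05) = 0.1498
  −(0.18)·ln(0.18) = 0.3087
  −(0.01)·ln(0.01) = 0.0461
  −(0.76)·ln(0.76) = 0.2086
Sum: 0.1498 + 0.3087 + 0.0461 + 0.2086 = 0.713 nats.

0.713 nats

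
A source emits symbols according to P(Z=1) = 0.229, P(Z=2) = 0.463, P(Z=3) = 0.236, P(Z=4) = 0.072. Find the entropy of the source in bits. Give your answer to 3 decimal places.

H(Z) = −Σ p·log₂ p.
  −(0.229)·log₂(0.229) = 0.4870
  −(0.463)·log₂(0.463) = 0.5144
  −(0.236)·log₂(0.236) = 0.4916
  −(0.072)·log₂(0.072) = 0.2733
Sum: 0.4870 + 0.5144 + 0.4916 + 0.2733 = 1.766 bits.

1.766 bits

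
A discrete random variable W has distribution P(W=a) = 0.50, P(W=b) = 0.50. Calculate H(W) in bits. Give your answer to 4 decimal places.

H(W) = −Σ p·log₂ p.
  −(0.50)·log₂(0.50) = 0.50000
  −(0.50)·log₂(0.50) = 0.50000
Sum: 0.50000 + 0.50000 = 1.0000 bits.

1.0000 bits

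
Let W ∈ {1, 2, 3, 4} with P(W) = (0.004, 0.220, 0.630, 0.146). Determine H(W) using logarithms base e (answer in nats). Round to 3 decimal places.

0.927 nats

H(W) = −Σ p·ln p.
  −(0.004)·ln(0.004) = 0.0221
  −(0.220)·ln(0.220) = 0.3331
  −(0.630)·ln(0.630) = 0.2911
  −(0.146)·ln(0.146) = 0.2809
Sum: 0.0221 + 0.3331 + 0.2911 + 0.2809 = 0.927 nats.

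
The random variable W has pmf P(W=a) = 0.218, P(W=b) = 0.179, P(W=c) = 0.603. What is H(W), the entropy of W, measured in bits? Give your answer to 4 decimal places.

H(W) = −Σ p·log₂ p.
  −(0.218)·log₂(0.218) = 0.47908
  −(0.179)·log₂(0.179) = 0.44427
  −(0.603)·log₂(0.603) = 0.44005
Sum: 0.47908 + 0.44427 + 0.44005 = 1.3634 bits.

1.3634 bits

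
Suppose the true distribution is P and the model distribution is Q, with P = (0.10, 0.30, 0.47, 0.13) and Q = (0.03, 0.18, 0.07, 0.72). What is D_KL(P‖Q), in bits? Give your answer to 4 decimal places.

1.3650 bits

D(P‖Q) = Σ p·log₂(p/q).
  0.10·log₂(0.10/0.03) = 0.17370
  0.30·log₂(0.30/0.18) = 0.22109
  0.47·log₂(0.47/0.07) = 1.29120
  0.13·log₂(0.13/0.72) = -0.32103
D(P‖Q) = 1.3650 bits.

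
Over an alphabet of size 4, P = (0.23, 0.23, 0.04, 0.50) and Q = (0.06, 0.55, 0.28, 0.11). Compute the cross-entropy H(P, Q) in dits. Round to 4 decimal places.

H(P,Q) = −Σ p·log₁₀ q.
  −0.23·log₁₀(0.06) = 0.28103
  −0.23·log₁₀(0.55) = 0.05972
  −0.04·log₁₀(0.28) = 0.02211
  −0.50·log₁₀(0.11) = 0.47930
H(P,Q) = 0.8422 dits.

0.8422 dits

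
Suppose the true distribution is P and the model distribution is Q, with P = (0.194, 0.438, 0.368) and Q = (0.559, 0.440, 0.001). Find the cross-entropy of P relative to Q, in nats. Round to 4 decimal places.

H(P,Q) = −Σ p·ln q.
  −0.194·ln(0.559) = 0.11283
  −0.438·ln(0.440) = 0.35959
  −0.368·ln(0.001) = 2.54205
H(P,Q) = 3.0145 nats.

3.0145 nats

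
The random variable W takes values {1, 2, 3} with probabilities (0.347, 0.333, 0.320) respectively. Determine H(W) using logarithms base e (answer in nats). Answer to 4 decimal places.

1.0981 nats

H(W) = −Σ p·ln p.
  −(0.347)·ln(0.347) = 0.36728
  −(0.333)·ln(0.333) = 0.36617
  −(0.320)·ln(0.320) = 0.36462
Sum: 0.36728 + 0.36617 + 0.36462 = 1.0981 nats.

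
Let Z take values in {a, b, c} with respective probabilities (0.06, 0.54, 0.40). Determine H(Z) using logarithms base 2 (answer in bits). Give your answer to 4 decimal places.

H(Z) = −Σ p·log₂ p.
  −(0.06)·log₂(0.06) = 0.24353
  −(0.54)·log₂(0.54) = 0.48004
  −(0.40)·log₂(0.40) = 0.52877
Sum: 0.24353 + 0.48004 + 0.52877 = 1.2523 bits.

1.2523 bits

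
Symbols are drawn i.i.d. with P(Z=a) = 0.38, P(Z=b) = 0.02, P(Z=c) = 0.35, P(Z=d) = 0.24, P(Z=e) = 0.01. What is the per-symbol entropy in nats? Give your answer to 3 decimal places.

H(Z) = −Σ p·ln p.
  −(0.38)·ln(0.38) = 0.3677
  −(0.02)·ln(0.02) = 0.0782
  −(0.35)·ln(0.35) = 0.3674
  −(0.24)·ln(0.24) = 0.3425
  −(0.01)·ln(0.01) = 0.0461
Sum: 0.3677 + 0.0782 + 0.3674 + 0.3425 + 0.0461 = 1.202 nats.

1.202 nats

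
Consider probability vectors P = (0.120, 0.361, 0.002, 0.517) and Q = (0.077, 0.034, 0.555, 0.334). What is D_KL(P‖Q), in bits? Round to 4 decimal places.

D(P‖Q) = Σ p·log₂(p/q).
  0.120·log₂(0.120/0.077) = 0.07681
  0.361·log₂(0.361/0.034) = 1.23043
  0.002·log₂(0.002/0.555) = -0.01623
  0.517·log₂(0.517/0.334) = 0.32587
D(P‖Q) = 1.6169 bits.

1.6169 bits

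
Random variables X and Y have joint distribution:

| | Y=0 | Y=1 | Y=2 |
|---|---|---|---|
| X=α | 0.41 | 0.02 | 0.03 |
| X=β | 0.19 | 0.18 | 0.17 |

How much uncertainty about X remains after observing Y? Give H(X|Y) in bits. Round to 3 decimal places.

Chain rule: H(X|Y) = H(X,Y) − H(Y).
Marginals: p(X) = (0.4600, 0.5400), p(Y) = (0.6000, 0.2000, 0.2000).
H(X,Y) = 2.1271 bits; H(Y) = 1.3710 bits.
H(X|Y) = 2.1271 − 1.3710 = 0.756 bits.

0.756 bits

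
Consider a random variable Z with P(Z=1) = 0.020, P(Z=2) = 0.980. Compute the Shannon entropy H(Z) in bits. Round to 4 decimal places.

H(Z) = −Σ p·log₂ p.
  −(0.020)·log₂(0.020) = 0.11288
  −(0.980)·log₂(0.980) = 0.02856
Sum: 0.11288 + 0.02856 = 0.1414 bits.

0.1414 bits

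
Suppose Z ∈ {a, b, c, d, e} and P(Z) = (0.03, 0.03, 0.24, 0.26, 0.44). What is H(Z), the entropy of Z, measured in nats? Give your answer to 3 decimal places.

1.264 nats

H(Z) = −Σ p·ln p.
  −(0.03)·ln(0.03) = 0.1052
  −(0.03)·ln(0.03) = 0.1052
  −(0.24)·ln(0.24) = 0.3425
  −(0.26)·ln(0.26) = 0.3502
  −(0.44)·ln(0.44) = 0.3612
Sum: 0.1052 + 0.1052 + 0.3425 + 0.3502 + 0.3612 = 1.264 nats.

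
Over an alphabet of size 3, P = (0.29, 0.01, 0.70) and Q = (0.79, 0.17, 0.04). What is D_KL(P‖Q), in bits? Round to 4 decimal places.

2.4303 bits

D(P‖Q) = Σ p·log₂(p/q).
  0.29·log₂(0.29/0.79) = -0.41928
  0.01·log₂(0.01/0.17) = -0.04087
  0.70·log₂(0.70/0.04) = 2.89050
D(P‖Q) = 2.4303 bits.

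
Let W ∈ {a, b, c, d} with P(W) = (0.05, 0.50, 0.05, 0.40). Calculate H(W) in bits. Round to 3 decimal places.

H(W) = −Σ p·log₂ p.
  −(0.05)·log₂(0.05) = 0.2161
  −(0.50)·log₂(0.50) = 0.5000
  −(0.05)·log₂(0.05) = 0.2161
  −(0.40)·log₂(0.40) = 0.5288
Sum: 0.2161 + 0.5000 + 0.2161 + 0.5288 = 1.461 bits.

1.461 bits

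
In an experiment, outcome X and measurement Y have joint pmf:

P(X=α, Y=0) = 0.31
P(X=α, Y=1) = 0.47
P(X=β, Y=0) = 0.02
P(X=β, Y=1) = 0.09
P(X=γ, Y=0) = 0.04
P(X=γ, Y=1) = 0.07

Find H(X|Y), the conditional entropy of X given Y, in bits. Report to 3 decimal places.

Chain rule: H(X|Y) = H(X,Y) − H(Y).
Marginals: p(X) = (0.7800, 0.1100, 0.1100), p(Y) = (0.3700, 0.6300).
H(X,Y) = 1.9156 bits; H(Y) = 0.9507 bits.
H(X|Y) = 1.9156 − 0.9507 = 0.965 bits.

0.965 bits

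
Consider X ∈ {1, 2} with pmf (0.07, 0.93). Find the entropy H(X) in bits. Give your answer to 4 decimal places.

H(X) = −Σ p·log₂ p.
  −(0.07)·log₂(0.07) = 0.26856
  −(0.93)·log₂(0.93) = 0.09737
Sum: 0.26856 + 0.09737 = 0.3659 bits.

0.3659 bits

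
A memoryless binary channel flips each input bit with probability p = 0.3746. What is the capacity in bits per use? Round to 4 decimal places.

0.0459 bits

Binary symmetric channel: C = 1 − h₂(ε) where h₂ is the binary entropy function.
h₂(0.3746) = −0.3746·log₂0.3746 − 0.6254·log₂0.6254 = 0.9541.
C = 1 − 0.9541 = 0.0459 bits per channel use.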